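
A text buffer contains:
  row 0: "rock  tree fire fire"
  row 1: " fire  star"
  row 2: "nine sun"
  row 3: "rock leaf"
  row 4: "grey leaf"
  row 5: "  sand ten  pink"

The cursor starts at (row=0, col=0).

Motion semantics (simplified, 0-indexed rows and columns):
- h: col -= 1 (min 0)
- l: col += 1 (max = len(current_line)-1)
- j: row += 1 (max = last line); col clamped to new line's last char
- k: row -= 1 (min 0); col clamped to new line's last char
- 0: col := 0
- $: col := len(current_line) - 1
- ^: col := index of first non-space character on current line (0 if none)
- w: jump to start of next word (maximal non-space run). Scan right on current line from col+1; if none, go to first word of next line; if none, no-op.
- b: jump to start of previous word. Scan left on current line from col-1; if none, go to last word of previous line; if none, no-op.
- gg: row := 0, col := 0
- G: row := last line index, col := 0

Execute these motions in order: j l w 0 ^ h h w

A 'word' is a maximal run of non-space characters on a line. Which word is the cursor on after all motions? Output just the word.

Answer: fire

Derivation:
After 1 (j): row=1 col=0 char='_'
After 2 (l): row=1 col=1 char='f'
After 3 (w): row=1 col=7 char='s'
After 4 (0): row=1 col=0 char='_'
After 5 (^): row=1 col=1 char='f'
After 6 (h): row=1 col=0 char='_'
After 7 (h): row=1 col=0 char='_'
After 8 (w): row=1 col=1 char='f'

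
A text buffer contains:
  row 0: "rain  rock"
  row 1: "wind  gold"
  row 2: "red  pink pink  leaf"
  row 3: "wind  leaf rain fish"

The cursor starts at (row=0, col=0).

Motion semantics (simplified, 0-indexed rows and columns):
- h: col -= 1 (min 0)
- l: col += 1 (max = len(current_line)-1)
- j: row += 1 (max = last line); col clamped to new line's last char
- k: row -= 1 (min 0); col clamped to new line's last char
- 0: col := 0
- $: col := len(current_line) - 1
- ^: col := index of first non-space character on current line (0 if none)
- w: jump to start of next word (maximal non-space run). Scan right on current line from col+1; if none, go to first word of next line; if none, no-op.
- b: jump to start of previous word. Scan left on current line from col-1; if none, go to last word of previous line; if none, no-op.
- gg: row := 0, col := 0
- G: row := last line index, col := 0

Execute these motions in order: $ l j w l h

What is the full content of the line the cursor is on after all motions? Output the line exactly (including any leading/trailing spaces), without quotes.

After 1 ($): row=0 col=9 char='k'
After 2 (l): row=0 col=9 char='k'
After 3 (j): row=1 col=9 char='d'
After 4 (w): row=2 col=0 char='r'
After 5 (l): row=2 col=1 char='e'
After 6 (h): row=2 col=0 char='r'

Answer: red  pink pink  leaf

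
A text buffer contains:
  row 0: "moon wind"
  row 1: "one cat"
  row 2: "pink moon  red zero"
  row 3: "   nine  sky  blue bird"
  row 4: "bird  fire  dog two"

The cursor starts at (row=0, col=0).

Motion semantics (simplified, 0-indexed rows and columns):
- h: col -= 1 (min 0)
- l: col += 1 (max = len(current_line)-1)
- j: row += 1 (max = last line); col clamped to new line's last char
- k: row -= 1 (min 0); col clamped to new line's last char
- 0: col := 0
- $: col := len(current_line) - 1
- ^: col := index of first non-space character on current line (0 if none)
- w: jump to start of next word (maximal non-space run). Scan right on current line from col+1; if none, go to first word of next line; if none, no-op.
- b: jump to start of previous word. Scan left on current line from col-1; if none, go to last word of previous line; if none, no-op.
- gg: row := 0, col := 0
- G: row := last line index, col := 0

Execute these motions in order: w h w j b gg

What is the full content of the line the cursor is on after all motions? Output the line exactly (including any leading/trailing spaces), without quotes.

After 1 (w): row=0 col=5 char='w'
After 2 (h): row=0 col=4 char='_'
After 3 (w): row=0 col=5 char='w'
After 4 (j): row=1 col=5 char='a'
After 5 (b): row=1 col=4 char='c'
After 6 (gg): row=0 col=0 char='m'

Answer: moon wind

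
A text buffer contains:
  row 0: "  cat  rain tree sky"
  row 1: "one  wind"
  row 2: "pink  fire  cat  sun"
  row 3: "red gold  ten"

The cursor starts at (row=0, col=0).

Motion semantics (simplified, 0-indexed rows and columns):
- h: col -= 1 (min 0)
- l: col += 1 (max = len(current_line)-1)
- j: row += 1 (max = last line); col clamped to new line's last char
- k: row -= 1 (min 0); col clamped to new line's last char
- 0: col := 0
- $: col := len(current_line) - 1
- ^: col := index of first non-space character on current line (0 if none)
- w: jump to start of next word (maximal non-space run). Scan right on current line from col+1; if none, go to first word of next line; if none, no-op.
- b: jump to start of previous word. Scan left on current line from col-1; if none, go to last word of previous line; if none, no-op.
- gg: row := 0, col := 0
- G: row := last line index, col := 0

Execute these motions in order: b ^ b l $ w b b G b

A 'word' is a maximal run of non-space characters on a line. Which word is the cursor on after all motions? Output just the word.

After 1 (b): row=0 col=0 char='_'
After 2 (^): row=0 col=2 char='c'
After 3 (b): row=0 col=2 char='c'
After 4 (l): row=0 col=3 char='a'
After 5 ($): row=0 col=19 char='y'
After 6 (w): row=1 col=0 char='o'
After 7 (b): row=0 col=17 char='s'
After 8 (b): row=0 col=12 char='t'
After 9 (G): row=3 col=0 char='r'
After 10 (b): row=2 col=17 char='s'

Answer: sun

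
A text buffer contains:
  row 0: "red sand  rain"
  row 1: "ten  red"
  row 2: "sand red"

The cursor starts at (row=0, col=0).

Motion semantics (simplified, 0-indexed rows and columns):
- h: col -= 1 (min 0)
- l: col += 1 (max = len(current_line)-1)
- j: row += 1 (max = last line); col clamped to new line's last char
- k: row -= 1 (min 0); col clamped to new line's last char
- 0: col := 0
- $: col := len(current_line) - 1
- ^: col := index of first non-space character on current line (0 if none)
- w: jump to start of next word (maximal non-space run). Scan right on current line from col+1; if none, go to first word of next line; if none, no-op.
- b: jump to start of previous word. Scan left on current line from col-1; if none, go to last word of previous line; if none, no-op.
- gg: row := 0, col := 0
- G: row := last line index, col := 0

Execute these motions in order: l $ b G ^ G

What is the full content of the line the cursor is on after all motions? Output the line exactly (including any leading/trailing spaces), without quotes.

Answer: sand red

Derivation:
After 1 (l): row=0 col=1 char='e'
After 2 ($): row=0 col=13 char='n'
After 3 (b): row=0 col=10 char='r'
After 4 (G): row=2 col=0 char='s'
After 5 (^): row=2 col=0 char='s'
After 6 (G): row=2 col=0 char='s'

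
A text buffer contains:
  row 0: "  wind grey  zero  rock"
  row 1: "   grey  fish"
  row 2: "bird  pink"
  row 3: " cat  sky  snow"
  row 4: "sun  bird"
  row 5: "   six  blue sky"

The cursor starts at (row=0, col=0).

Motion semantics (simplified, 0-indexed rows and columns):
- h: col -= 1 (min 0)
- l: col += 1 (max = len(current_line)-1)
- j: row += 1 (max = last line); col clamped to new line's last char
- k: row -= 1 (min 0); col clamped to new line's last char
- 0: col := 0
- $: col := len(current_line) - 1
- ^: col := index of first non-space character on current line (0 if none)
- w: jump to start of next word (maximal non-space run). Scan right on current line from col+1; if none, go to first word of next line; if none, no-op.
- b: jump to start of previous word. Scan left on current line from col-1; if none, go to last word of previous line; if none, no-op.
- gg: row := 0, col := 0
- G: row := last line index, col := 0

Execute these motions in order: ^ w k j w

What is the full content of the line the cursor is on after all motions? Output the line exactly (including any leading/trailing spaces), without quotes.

Answer:    grey  fish

Derivation:
After 1 (^): row=0 col=2 char='w'
After 2 (w): row=0 col=7 char='g'
After 3 (k): row=0 col=7 char='g'
After 4 (j): row=1 col=7 char='_'
After 5 (w): row=1 col=9 char='f'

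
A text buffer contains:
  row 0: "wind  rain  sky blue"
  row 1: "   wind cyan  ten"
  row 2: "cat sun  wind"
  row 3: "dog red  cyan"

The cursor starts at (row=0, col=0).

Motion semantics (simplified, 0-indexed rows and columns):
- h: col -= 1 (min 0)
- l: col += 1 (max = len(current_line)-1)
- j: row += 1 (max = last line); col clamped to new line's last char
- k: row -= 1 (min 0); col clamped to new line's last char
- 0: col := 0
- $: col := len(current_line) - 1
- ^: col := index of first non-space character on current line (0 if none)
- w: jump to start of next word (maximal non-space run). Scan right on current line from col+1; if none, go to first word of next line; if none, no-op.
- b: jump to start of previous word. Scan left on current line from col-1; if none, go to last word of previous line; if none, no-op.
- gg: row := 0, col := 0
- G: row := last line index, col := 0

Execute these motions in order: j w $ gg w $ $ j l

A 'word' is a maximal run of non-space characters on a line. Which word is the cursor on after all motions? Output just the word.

After 1 (j): row=1 col=0 char='_'
After 2 (w): row=1 col=3 char='w'
After 3 ($): row=1 col=16 char='n'
After 4 (gg): row=0 col=0 char='w'
After 5 (w): row=0 col=6 char='r'
After 6 ($): row=0 col=19 char='e'
After 7 ($): row=0 col=19 char='e'
After 8 (j): row=1 col=16 char='n'
After 9 (l): row=1 col=16 char='n'

Answer: ten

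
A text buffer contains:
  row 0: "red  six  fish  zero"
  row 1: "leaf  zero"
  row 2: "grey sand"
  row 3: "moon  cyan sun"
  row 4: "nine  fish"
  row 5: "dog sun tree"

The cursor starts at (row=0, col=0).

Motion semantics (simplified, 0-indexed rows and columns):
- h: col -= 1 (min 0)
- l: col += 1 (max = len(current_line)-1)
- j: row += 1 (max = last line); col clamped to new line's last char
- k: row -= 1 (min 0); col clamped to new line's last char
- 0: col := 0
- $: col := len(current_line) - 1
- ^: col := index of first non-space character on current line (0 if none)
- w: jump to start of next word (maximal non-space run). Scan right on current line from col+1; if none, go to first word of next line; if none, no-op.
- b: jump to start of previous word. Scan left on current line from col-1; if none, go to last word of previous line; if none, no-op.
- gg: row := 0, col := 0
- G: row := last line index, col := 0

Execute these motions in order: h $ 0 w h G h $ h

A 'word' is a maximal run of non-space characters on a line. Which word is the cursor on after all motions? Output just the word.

After 1 (h): row=0 col=0 char='r'
After 2 ($): row=0 col=19 char='o'
After 3 (0): row=0 col=0 char='r'
After 4 (w): row=0 col=5 char='s'
After 5 (h): row=0 col=4 char='_'
After 6 (G): row=5 col=0 char='d'
After 7 (h): row=5 col=0 char='d'
After 8 ($): row=5 col=11 char='e'
After 9 (h): row=5 col=10 char='e'

Answer: tree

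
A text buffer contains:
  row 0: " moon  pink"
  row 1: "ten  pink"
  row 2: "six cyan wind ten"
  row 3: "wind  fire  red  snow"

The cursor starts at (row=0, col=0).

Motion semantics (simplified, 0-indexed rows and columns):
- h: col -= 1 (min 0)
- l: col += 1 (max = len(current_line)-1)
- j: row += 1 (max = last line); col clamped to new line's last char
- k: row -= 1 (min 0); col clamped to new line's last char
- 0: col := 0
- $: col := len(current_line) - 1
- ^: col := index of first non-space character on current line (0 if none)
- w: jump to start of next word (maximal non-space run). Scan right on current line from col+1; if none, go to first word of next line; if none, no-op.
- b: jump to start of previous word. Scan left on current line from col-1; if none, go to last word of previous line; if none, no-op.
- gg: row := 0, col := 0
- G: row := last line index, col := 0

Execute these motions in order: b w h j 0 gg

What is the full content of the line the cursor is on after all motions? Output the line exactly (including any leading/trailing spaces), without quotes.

After 1 (b): row=0 col=0 char='_'
After 2 (w): row=0 col=1 char='m'
After 3 (h): row=0 col=0 char='_'
After 4 (j): row=1 col=0 char='t'
After 5 (0): row=1 col=0 char='t'
After 6 (gg): row=0 col=0 char='_'

Answer:  moon  pink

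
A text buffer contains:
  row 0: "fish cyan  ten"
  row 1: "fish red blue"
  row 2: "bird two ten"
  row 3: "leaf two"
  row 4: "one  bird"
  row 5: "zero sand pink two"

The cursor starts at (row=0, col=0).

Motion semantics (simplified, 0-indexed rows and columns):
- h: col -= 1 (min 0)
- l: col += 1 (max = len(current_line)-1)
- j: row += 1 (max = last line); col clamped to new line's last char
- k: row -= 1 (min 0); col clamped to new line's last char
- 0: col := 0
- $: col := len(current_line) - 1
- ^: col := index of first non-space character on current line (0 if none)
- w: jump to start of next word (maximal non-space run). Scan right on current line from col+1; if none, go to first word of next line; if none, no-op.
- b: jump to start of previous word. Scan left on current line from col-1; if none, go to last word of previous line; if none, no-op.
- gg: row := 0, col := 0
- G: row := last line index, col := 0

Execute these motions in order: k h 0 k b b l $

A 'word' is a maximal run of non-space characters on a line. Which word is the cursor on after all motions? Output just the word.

After 1 (k): row=0 col=0 char='f'
After 2 (h): row=0 col=0 char='f'
After 3 (0): row=0 col=0 char='f'
After 4 (k): row=0 col=0 char='f'
After 5 (b): row=0 col=0 char='f'
After 6 (b): row=0 col=0 char='f'
After 7 (l): row=0 col=1 char='i'
After 8 ($): row=0 col=13 char='n'

Answer: ten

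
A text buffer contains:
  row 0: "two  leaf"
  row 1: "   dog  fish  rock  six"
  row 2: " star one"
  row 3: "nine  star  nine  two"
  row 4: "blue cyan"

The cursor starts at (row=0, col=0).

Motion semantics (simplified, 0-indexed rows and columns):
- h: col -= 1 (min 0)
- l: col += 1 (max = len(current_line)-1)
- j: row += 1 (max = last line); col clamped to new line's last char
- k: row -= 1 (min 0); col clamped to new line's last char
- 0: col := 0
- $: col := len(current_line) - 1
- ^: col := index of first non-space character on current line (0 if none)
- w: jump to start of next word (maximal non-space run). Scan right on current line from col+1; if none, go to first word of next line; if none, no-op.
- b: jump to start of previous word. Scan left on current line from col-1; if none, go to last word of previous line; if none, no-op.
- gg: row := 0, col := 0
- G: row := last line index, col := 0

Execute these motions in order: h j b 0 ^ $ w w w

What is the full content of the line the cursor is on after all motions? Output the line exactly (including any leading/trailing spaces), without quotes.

After 1 (h): row=0 col=0 char='t'
After 2 (j): row=1 col=0 char='_'
After 3 (b): row=0 col=5 char='l'
After 4 (0): row=0 col=0 char='t'
After 5 (^): row=0 col=0 char='t'
After 6 ($): row=0 col=8 char='f'
After 7 (w): row=1 col=3 char='d'
After 8 (w): row=1 col=8 char='f'
After 9 (w): row=1 col=14 char='r'

Answer:    dog  fish  rock  six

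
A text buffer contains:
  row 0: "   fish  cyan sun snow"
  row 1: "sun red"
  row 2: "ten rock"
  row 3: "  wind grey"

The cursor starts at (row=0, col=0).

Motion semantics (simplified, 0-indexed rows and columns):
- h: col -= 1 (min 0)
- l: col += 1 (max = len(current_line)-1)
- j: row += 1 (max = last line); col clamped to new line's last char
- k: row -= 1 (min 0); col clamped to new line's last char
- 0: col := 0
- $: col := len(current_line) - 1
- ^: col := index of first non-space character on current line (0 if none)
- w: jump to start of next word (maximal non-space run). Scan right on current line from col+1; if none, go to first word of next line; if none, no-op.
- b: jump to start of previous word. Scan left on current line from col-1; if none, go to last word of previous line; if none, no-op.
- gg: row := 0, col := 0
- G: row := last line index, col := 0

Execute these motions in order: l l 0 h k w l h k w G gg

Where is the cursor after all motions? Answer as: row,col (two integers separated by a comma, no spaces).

After 1 (l): row=0 col=1 char='_'
After 2 (l): row=0 col=2 char='_'
After 3 (0): row=0 col=0 char='_'
After 4 (h): row=0 col=0 char='_'
After 5 (k): row=0 col=0 char='_'
After 6 (w): row=0 col=3 char='f'
After 7 (l): row=0 col=4 char='i'
After 8 (h): row=0 col=3 char='f'
After 9 (k): row=0 col=3 char='f'
After 10 (w): row=0 col=9 char='c'
After 11 (G): row=3 col=0 char='_'
After 12 (gg): row=0 col=0 char='_'

Answer: 0,0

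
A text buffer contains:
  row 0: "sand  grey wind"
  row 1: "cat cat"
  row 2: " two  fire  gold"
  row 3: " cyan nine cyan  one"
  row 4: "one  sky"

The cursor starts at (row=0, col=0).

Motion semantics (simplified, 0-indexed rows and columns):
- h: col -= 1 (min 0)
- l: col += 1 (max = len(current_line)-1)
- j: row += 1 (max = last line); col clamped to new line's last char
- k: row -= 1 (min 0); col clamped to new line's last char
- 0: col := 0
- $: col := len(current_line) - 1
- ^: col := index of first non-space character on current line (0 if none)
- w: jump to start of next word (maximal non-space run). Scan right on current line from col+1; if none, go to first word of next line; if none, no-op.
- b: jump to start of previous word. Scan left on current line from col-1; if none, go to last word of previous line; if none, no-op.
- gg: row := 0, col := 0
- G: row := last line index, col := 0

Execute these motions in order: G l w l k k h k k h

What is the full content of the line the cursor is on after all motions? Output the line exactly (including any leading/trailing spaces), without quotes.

After 1 (G): row=4 col=0 char='o'
After 2 (l): row=4 col=1 char='n'
After 3 (w): row=4 col=5 char='s'
After 4 (l): row=4 col=6 char='k'
After 5 (k): row=3 col=6 char='n'
After 6 (k): row=2 col=6 char='f'
After 7 (h): row=2 col=5 char='_'
After 8 (k): row=1 col=5 char='a'
After 9 (k): row=0 col=5 char='_'
After 10 (h): row=0 col=4 char='_'

Answer: sand  grey wind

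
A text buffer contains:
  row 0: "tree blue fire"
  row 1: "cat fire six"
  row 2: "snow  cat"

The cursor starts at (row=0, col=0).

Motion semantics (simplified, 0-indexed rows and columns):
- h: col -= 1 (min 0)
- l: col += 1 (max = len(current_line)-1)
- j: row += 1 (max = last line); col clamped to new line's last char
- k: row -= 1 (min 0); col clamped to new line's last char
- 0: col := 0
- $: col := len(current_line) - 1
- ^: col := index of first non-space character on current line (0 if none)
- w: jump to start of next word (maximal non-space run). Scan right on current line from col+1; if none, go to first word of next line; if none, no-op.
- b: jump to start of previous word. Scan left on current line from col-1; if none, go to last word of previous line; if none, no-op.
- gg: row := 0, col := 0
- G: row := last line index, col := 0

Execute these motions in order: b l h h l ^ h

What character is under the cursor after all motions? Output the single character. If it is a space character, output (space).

After 1 (b): row=0 col=0 char='t'
After 2 (l): row=0 col=1 char='r'
After 3 (h): row=0 col=0 char='t'
After 4 (h): row=0 col=0 char='t'
After 5 (l): row=0 col=1 char='r'
After 6 (^): row=0 col=0 char='t'
After 7 (h): row=0 col=0 char='t'

Answer: t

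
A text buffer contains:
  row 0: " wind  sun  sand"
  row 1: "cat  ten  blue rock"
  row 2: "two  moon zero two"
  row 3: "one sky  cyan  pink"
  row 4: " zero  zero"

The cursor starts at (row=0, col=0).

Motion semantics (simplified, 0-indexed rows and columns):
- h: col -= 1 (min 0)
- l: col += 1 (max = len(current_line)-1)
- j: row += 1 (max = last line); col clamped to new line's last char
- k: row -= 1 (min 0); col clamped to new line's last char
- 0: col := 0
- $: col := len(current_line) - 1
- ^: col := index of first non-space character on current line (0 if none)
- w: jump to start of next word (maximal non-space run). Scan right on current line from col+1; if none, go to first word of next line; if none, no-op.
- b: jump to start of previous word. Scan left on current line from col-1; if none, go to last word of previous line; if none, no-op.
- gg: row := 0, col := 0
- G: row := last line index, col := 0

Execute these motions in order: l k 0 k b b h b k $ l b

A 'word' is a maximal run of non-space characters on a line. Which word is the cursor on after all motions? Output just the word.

Answer: sand

Derivation:
After 1 (l): row=0 col=1 char='w'
After 2 (k): row=0 col=1 char='w'
After 3 (0): row=0 col=0 char='_'
After 4 (k): row=0 col=0 char='_'
After 5 (b): row=0 col=0 char='_'
After 6 (b): row=0 col=0 char='_'
After 7 (h): row=0 col=0 char='_'
After 8 (b): row=0 col=0 char='_'
After 9 (k): row=0 col=0 char='_'
After 10 ($): row=0 col=15 char='d'
After 11 (l): row=0 col=15 char='d'
After 12 (b): row=0 col=12 char='s'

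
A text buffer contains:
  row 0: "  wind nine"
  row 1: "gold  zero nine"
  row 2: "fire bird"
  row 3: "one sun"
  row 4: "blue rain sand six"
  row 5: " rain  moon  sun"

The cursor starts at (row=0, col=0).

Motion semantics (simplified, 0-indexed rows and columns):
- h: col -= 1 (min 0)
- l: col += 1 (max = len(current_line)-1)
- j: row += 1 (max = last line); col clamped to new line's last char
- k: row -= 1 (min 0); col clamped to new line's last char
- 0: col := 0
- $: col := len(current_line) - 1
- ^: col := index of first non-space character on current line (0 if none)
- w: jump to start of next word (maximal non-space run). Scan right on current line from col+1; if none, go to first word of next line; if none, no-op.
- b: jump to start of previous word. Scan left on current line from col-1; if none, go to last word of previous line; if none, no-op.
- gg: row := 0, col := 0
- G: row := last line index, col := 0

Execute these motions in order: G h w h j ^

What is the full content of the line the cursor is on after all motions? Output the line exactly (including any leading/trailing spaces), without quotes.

After 1 (G): row=5 col=0 char='_'
After 2 (h): row=5 col=0 char='_'
After 3 (w): row=5 col=1 char='r'
After 4 (h): row=5 col=0 char='_'
After 5 (j): row=5 col=0 char='_'
After 6 (^): row=5 col=1 char='r'

Answer:  rain  moon  sun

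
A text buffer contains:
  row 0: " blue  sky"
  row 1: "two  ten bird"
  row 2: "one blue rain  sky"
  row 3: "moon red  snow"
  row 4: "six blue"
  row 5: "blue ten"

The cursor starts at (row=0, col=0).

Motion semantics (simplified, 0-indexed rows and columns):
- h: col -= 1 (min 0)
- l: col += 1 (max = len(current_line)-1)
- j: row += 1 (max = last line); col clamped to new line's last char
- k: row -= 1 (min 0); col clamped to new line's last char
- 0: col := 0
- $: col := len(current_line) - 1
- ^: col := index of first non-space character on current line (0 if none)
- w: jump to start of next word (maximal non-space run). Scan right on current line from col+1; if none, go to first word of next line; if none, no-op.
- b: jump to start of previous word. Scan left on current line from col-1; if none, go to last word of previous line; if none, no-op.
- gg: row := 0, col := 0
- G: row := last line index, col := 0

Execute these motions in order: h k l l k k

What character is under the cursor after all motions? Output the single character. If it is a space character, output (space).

Answer: l

Derivation:
After 1 (h): row=0 col=0 char='_'
After 2 (k): row=0 col=0 char='_'
After 3 (l): row=0 col=1 char='b'
After 4 (l): row=0 col=2 char='l'
After 5 (k): row=0 col=2 char='l'
After 6 (k): row=0 col=2 char='l'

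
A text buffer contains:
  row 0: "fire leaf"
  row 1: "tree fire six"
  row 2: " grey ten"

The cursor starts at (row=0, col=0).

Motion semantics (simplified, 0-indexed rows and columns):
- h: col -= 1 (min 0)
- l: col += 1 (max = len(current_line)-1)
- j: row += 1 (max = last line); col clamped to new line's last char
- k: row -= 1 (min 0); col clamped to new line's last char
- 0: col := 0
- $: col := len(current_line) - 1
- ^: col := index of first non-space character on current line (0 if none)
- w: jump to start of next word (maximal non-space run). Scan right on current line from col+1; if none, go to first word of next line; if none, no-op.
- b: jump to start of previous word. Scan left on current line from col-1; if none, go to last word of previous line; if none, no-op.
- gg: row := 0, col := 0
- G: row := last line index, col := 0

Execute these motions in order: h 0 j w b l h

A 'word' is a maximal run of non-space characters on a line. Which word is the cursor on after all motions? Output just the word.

After 1 (h): row=0 col=0 char='f'
After 2 (0): row=0 col=0 char='f'
After 3 (j): row=1 col=0 char='t'
After 4 (w): row=1 col=5 char='f'
After 5 (b): row=1 col=0 char='t'
After 6 (l): row=1 col=1 char='r'
After 7 (h): row=1 col=0 char='t'

Answer: tree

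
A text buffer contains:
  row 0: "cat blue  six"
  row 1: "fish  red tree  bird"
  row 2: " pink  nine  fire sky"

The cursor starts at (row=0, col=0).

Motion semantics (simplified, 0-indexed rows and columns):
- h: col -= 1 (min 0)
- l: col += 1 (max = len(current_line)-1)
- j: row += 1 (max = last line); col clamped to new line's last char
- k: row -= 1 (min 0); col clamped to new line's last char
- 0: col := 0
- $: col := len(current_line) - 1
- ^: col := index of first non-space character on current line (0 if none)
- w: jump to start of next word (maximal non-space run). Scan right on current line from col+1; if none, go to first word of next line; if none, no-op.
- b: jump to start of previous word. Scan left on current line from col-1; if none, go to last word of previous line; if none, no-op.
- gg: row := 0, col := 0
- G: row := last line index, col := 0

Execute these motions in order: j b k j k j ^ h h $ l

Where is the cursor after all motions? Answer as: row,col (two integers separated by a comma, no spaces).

After 1 (j): row=1 col=0 char='f'
After 2 (b): row=0 col=10 char='s'
After 3 (k): row=0 col=10 char='s'
After 4 (j): row=1 col=10 char='t'
After 5 (k): row=0 col=10 char='s'
After 6 (j): row=1 col=10 char='t'
After 7 (^): row=1 col=0 char='f'
After 8 (h): row=1 col=0 char='f'
After 9 (h): row=1 col=0 char='f'
After 10 ($): row=1 col=19 char='d'
After 11 (l): row=1 col=19 char='d'

Answer: 1,19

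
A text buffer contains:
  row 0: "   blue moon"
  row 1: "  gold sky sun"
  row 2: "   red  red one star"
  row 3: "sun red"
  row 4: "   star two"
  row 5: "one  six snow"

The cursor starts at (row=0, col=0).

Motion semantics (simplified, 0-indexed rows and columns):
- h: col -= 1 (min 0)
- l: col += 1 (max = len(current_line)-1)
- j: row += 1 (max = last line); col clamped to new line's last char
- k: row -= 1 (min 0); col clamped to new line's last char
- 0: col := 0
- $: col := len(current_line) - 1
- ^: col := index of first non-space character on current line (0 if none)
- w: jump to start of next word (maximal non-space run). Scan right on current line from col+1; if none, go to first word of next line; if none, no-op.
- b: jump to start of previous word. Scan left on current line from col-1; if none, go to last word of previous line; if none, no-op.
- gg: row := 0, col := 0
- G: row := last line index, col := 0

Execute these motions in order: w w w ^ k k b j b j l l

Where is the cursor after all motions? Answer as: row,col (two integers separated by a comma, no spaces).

After 1 (w): row=0 col=3 char='b'
After 2 (w): row=0 col=8 char='m'
After 3 (w): row=1 col=2 char='g'
After 4 (^): row=1 col=2 char='g'
After 5 (k): row=0 col=2 char='_'
After 6 (k): row=0 col=2 char='_'
After 7 (b): row=0 col=2 char='_'
After 8 (j): row=1 col=2 char='g'
After 9 (b): row=0 col=8 char='m'
After 10 (j): row=1 col=8 char='k'
After 11 (l): row=1 col=9 char='y'
After 12 (l): row=1 col=10 char='_'

Answer: 1,10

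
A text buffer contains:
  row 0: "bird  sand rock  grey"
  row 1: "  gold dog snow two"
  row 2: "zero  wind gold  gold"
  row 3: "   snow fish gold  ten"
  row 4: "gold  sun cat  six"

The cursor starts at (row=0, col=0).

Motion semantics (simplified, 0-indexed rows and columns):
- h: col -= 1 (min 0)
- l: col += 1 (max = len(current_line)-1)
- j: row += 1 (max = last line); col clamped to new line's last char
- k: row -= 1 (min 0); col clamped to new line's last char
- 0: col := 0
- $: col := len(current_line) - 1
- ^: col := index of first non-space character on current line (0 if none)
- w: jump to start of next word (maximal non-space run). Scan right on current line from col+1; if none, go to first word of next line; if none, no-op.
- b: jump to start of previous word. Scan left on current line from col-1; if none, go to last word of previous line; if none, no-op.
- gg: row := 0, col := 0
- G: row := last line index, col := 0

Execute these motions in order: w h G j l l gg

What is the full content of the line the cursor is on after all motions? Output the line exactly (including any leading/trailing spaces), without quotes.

After 1 (w): row=0 col=6 char='s'
After 2 (h): row=0 col=5 char='_'
After 3 (G): row=4 col=0 char='g'
After 4 (j): row=4 col=0 char='g'
After 5 (l): row=4 col=1 char='o'
After 6 (l): row=4 col=2 char='l'
After 7 (gg): row=0 col=0 char='b'

Answer: bird  sand rock  grey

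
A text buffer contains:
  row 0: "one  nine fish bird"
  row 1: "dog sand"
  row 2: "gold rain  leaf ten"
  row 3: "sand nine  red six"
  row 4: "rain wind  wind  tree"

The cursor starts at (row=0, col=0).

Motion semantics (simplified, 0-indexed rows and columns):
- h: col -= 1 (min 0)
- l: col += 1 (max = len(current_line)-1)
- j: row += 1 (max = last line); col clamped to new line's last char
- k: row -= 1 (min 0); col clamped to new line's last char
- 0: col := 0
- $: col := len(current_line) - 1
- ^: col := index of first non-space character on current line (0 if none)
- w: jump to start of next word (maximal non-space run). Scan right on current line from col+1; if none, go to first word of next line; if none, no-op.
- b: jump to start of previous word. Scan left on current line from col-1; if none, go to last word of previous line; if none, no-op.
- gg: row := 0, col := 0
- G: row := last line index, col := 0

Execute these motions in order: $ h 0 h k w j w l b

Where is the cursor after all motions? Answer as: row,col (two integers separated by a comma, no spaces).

After 1 ($): row=0 col=18 char='d'
After 2 (h): row=0 col=17 char='r'
After 3 (0): row=0 col=0 char='o'
After 4 (h): row=0 col=0 char='o'
After 5 (k): row=0 col=0 char='o'
After 6 (w): row=0 col=5 char='n'
After 7 (j): row=1 col=5 char='a'
After 8 (w): row=2 col=0 char='g'
After 9 (l): row=2 col=1 char='o'
After 10 (b): row=2 col=0 char='g'

Answer: 2,0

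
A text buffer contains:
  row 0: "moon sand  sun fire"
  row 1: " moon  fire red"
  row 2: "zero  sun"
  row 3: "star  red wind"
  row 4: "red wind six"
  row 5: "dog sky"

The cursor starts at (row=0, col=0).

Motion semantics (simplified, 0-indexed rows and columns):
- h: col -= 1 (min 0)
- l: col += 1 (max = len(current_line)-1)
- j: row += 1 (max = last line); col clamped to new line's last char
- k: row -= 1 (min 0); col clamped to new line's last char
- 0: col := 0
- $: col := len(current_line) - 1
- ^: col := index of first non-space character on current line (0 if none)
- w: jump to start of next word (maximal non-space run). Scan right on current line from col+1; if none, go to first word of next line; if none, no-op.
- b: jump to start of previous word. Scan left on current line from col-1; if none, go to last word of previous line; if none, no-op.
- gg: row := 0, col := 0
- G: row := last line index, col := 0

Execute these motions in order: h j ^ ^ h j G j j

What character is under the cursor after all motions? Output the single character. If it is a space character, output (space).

Answer: d

Derivation:
After 1 (h): row=0 col=0 char='m'
After 2 (j): row=1 col=0 char='_'
After 3 (^): row=1 col=1 char='m'
After 4 (^): row=1 col=1 char='m'
After 5 (h): row=1 col=0 char='_'
After 6 (j): row=2 col=0 char='z'
After 7 (G): row=5 col=0 char='d'
After 8 (j): row=5 col=0 char='d'
After 9 (j): row=5 col=0 char='d'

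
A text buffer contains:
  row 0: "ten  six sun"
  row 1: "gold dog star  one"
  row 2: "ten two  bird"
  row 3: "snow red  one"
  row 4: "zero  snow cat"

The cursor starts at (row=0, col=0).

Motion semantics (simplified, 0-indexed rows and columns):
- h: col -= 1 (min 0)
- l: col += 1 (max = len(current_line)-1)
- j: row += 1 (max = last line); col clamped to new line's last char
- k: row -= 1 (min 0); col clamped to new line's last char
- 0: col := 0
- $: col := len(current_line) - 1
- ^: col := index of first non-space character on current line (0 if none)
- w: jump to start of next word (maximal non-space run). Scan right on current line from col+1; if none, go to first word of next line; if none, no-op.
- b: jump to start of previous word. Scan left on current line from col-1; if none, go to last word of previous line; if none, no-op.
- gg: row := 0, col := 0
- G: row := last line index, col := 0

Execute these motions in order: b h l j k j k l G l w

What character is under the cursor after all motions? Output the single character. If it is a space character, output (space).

Answer: s

Derivation:
After 1 (b): row=0 col=0 char='t'
After 2 (h): row=0 col=0 char='t'
After 3 (l): row=0 col=1 char='e'
After 4 (j): row=1 col=1 char='o'
After 5 (k): row=0 col=1 char='e'
After 6 (j): row=1 col=1 char='o'
After 7 (k): row=0 col=1 char='e'
After 8 (l): row=0 col=2 char='n'
After 9 (G): row=4 col=0 char='z'
After 10 (l): row=4 col=1 char='e'
After 11 (w): row=4 col=6 char='s'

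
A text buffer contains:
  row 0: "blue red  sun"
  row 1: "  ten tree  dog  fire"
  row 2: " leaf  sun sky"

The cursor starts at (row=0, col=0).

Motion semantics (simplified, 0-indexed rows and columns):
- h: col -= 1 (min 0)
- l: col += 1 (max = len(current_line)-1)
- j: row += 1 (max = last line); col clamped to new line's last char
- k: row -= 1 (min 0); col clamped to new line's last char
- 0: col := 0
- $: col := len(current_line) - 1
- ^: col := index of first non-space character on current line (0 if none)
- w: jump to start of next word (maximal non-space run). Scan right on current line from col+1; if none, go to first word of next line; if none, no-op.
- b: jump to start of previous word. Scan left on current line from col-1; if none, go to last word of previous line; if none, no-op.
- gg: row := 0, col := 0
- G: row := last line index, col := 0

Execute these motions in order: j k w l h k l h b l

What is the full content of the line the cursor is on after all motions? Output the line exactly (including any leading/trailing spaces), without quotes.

Answer: blue red  sun

Derivation:
After 1 (j): row=1 col=0 char='_'
After 2 (k): row=0 col=0 char='b'
After 3 (w): row=0 col=5 char='r'
After 4 (l): row=0 col=6 char='e'
After 5 (h): row=0 col=5 char='r'
After 6 (k): row=0 col=5 char='r'
After 7 (l): row=0 col=6 char='e'
After 8 (h): row=0 col=5 char='r'
After 9 (b): row=0 col=0 char='b'
After 10 (l): row=0 col=1 char='l'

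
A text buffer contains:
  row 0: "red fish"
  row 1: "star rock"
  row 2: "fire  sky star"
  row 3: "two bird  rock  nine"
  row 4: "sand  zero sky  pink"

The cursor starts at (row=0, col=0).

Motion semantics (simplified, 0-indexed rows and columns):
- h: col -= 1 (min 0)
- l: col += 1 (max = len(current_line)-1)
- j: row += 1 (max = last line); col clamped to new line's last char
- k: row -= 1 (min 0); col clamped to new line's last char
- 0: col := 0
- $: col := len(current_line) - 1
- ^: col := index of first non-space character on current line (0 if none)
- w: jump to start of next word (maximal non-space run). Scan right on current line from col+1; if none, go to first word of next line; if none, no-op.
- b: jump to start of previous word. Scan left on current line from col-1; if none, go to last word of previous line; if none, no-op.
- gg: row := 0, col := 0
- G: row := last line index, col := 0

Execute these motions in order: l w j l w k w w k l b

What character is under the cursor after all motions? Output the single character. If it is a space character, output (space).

After 1 (l): row=0 col=1 char='e'
After 2 (w): row=0 col=4 char='f'
After 3 (j): row=1 col=4 char='_'
After 4 (l): row=1 col=5 char='r'
After 5 (w): row=2 col=0 char='f'
After 6 (k): row=1 col=0 char='s'
After 7 (w): row=1 col=5 char='r'
After 8 (w): row=2 col=0 char='f'
After 9 (k): row=1 col=0 char='s'
After 10 (l): row=1 col=1 char='t'
After 11 (b): row=1 col=0 char='s'

Answer: s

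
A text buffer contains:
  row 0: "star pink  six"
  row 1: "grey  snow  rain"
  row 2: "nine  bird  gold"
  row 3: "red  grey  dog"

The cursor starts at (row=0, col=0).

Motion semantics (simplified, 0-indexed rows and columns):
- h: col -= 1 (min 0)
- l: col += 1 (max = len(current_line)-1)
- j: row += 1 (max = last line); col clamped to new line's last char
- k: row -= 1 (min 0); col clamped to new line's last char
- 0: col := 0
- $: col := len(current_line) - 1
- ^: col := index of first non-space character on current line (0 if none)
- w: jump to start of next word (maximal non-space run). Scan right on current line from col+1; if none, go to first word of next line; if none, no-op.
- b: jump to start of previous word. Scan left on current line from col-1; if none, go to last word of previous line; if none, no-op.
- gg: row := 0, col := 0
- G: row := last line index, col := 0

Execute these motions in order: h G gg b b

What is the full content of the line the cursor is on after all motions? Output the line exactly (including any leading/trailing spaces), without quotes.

After 1 (h): row=0 col=0 char='s'
After 2 (G): row=3 col=0 char='r'
After 3 (gg): row=0 col=0 char='s'
After 4 (b): row=0 col=0 char='s'
After 5 (b): row=0 col=0 char='s'

Answer: star pink  six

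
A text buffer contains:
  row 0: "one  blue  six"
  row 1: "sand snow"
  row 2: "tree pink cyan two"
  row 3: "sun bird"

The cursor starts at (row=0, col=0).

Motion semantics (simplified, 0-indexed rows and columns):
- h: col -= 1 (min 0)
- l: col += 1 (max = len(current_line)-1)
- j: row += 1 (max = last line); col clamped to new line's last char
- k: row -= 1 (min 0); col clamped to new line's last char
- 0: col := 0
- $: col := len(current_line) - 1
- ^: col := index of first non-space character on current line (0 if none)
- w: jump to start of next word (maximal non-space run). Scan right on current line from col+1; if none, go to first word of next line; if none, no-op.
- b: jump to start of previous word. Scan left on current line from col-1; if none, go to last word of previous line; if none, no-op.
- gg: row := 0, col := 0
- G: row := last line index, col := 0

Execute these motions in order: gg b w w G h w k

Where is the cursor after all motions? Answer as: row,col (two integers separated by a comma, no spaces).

Answer: 2,4

Derivation:
After 1 (gg): row=0 col=0 char='o'
After 2 (b): row=0 col=0 char='o'
After 3 (w): row=0 col=5 char='b'
After 4 (w): row=0 col=11 char='s'
After 5 (G): row=3 col=0 char='s'
After 6 (h): row=3 col=0 char='s'
After 7 (w): row=3 col=4 char='b'
After 8 (k): row=2 col=4 char='_'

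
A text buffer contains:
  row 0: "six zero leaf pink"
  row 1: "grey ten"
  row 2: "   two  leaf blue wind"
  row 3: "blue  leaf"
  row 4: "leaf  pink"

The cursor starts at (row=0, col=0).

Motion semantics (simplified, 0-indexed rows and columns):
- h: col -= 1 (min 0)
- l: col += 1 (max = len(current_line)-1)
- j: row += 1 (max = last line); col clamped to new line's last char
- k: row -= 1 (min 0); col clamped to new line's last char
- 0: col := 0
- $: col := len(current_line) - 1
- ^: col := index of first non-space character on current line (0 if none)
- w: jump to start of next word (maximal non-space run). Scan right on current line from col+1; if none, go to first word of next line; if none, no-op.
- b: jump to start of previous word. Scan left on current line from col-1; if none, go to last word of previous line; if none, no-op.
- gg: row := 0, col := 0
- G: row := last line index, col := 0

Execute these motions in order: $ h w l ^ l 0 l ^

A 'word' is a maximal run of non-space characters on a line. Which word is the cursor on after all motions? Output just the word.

Answer: grey

Derivation:
After 1 ($): row=0 col=17 char='k'
After 2 (h): row=0 col=16 char='n'
After 3 (w): row=1 col=0 char='g'
After 4 (l): row=1 col=1 char='r'
After 5 (^): row=1 col=0 char='g'
After 6 (l): row=1 col=1 char='r'
After 7 (0): row=1 col=0 char='g'
After 8 (l): row=1 col=1 char='r'
After 9 (^): row=1 col=0 char='g'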